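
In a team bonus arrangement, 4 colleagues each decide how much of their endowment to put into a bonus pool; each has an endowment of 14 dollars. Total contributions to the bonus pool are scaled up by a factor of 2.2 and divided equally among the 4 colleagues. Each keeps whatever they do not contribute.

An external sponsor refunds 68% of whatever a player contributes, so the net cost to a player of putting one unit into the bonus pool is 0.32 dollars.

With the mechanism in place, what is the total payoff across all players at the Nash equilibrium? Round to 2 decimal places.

161.28 dollars

The effective private return per unit is now (2.2/4) / 0.32 = 1.7188 > 1, so every player's dominant strategy flips to full contribution.
So the Nash equilibrium is full contribution by all 4; the group earns 4 × (14 × 0.68 + 2.2 × 14) = 161.28.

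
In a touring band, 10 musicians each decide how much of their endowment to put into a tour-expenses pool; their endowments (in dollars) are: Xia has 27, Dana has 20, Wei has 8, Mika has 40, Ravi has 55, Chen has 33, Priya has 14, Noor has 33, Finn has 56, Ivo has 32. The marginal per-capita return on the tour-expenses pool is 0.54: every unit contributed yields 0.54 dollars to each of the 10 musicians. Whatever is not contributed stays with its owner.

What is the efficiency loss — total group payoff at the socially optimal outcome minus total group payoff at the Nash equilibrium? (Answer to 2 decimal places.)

1399.20 dollars

The private return per contributed unit is 0.54 < 1 for everyone, so the Nash equilibrium is zero contribution and the group total is Σ E_j = 27 + 20 + 8 + 40 + 55 + 33 + 14 + 33 + 56 + 32 = 318.
Each contributed unit returns 5.400 to the group, so the social optimum is full contribution by everyone: group total = 5.400 × 318 = 1717.20.
Efficiency loss = (5.400 − 1) × 318 = 1399.20.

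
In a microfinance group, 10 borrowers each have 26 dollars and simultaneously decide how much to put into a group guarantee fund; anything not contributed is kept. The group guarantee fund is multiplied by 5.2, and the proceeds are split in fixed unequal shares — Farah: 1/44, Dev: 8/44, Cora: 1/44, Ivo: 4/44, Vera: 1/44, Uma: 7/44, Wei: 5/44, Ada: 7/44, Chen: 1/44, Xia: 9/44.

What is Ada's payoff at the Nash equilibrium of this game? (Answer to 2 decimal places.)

47.51 dollars

For player j, contributing a unit is worthwhile iff 5.2 × (j's share) ≥ 1, i.e. iff j's share is at least 0.1923.
Only Xia (9/44) clears that bar, contributing 26; the remaining 9 contribute 0. Total contributed: 26.
Ada keeps 26 and receives 5.2 × 26 × 7/44 = 21.51 from the group guarantee fund, for a payoff of 47.51.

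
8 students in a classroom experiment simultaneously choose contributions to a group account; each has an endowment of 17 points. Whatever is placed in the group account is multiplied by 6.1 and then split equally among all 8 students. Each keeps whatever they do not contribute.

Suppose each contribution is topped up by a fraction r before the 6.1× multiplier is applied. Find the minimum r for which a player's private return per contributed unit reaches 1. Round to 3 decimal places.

With matching at rate r, one contributed unit becomes (1 + r) in the group account and returns 6.1 × (1 + r) / 8 to the contributor.
Setting this equal to 1: 1 + r = 8/6.1 = 1.3115.
So the minimum matching rate is r = 1.3115 − 1 = 0.311.

0.311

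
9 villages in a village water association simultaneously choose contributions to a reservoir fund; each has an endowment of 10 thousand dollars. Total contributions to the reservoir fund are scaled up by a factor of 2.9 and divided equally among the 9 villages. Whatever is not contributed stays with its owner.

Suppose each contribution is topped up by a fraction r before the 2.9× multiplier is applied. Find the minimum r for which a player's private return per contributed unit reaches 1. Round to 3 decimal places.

2.103

With matching at rate r, one contributed unit becomes (1 + r) in the reservoir fund and returns 2.9 × (1 + r) / 9 to the contributor.
Setting this equal to 1: 1 + r = 9/2.9 = 3.1034.
So the minimum matching rate is r = 3.1034 − 1 = 2.103.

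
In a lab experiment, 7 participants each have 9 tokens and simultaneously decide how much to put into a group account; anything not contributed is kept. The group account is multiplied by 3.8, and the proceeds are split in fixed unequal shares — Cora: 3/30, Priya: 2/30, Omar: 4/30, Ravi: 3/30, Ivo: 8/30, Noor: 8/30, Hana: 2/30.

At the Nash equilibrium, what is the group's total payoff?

A player with share s gets back 3.8·s per unit contributed, so full contribution is dominant for anyone with s > 1/3.8 = 0.2632 and zero contribution is dominant for anyone below.
Ivo and Noor clear that bar, contributing 9 each; the remaining 5 contribute 0. Total contributed: 18.
The group account pays out 3.8 × 18 = 68.40 in total (split across the unequal shares, but the aggregate is all that matters for the group sum).
The 5 free-riders keep 9 each, adding 45. Group total = 45 + 68.40 = 113.40.

113.40 tokens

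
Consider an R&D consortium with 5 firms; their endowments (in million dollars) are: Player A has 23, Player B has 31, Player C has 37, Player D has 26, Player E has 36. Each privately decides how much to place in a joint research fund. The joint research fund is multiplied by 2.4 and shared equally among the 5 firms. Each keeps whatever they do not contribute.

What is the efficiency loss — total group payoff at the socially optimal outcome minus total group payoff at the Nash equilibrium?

The private return per contributed unit is 2.4/5 = 0.4800 < 1 for every player regardless of endowment, so the Nash equilibrium is zero contribution and the group total is Σ E_j = 23 + 31 + 37 + 26 + 36 = 153.
Each contributed unit returns 2.400 to the group, so the social optimum is full contribution by everyone: group total = 2.400 × 153 = 367.20.
Efficiency loss = (2.400 − 1) × 153 = 214.20.

214.20 million dollars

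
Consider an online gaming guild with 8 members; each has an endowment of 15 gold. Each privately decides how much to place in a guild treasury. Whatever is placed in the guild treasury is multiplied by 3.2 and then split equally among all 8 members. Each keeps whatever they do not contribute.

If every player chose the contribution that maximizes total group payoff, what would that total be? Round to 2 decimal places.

384.00 gold

Each contributed unit returns 3.200 to the group as a whole (0.4000 to each of 8 players), which exceeds 1, so the social optimum is full contribution: group total = 3.200 × 120 = 384.00.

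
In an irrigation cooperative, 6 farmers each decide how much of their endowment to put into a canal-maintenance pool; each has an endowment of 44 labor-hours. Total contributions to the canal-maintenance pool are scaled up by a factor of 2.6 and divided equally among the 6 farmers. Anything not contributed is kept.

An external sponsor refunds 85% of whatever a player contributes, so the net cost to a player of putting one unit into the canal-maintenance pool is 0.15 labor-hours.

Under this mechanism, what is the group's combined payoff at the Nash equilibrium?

Under the mechanism each unit contributed yields (2.6/6) / 0.15 = 2.8889 back to its contributor per unit of net cost, which exceeds 1, making full contribution the dominant choice for everyone.
At the Nash equilibrium everyone contributes 44. Group total payoff = 6 × (44 × 0.85 + 2.6 × 44) = 910.80.

910.80 labor-hours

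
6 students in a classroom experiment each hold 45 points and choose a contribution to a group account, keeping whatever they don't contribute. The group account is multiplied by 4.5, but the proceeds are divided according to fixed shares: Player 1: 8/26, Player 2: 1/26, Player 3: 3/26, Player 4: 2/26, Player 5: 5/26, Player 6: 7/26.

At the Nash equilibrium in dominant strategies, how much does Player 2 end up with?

60.58 points

Each unit j contributes comes back to j as 4.5 × (j's share), so j prefers to contribute only if that share exceeds 1/4.5 = 0.2222; otherwise keeping the unit dominates.
Player 1 and Player 6 are above the threshold, contributing 45 each; the remaining 4 contribute 0. Total contributed: 90.
Player 2 keeps 45 and receives 4.5 × 90 × 1/26 = 15.58 from the group account, for a payoff of 60.58.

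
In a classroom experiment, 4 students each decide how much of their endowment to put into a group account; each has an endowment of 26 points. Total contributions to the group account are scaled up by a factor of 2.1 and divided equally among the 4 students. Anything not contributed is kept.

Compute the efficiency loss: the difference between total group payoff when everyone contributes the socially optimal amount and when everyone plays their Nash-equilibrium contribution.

114.40 points

Each contributed unit returns 2.1/4 = 0.5250 to its contributor — below 1 — so contributing 0 is dominant for every player. At the Nash equilibrium everyone keeps their 26, and the group total is 4 × 26 = 104.
Each contributed unit returns 2.100 to the group as a whole (0.5250 to each of 4 players), which exceeds 1, so the social optimum is full contribution: group total = 2.100 × 104 = 218.40.
Efficiency loss = 218.40 − 104 = 114.40.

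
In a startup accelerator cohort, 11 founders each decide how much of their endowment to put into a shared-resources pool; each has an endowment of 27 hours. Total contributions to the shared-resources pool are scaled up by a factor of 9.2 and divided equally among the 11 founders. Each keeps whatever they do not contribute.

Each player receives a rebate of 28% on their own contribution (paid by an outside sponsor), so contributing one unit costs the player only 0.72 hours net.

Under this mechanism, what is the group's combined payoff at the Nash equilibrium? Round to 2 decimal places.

2815.56 hours

Under the mechanism each unit contributed yields (9.2/11) / 0.72 = 1.1616 back to its contributor per unit of net cost, which exceeds 1, making full contribution the dominant choice for everyone.
At the Nash equilibrium everyone contributes 27. Group total payoff = 11 × (27 × 0.28 + 9.2 × 27) = 2815.56.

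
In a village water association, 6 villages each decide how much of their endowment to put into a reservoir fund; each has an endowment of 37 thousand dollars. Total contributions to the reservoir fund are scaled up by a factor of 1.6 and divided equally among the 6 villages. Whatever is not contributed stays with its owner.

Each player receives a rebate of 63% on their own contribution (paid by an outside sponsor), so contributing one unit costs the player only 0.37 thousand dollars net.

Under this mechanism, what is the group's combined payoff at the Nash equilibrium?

With the mechanism, a contributed unit returns (1.6/6) / 0.37 = 0.7207 per unit of net cost — still below 1 — so contributing 0 remains dominant for every player.
Everyone keeps their endowment and the group total is 6 × 37 = 222.

222.00 thousand dollars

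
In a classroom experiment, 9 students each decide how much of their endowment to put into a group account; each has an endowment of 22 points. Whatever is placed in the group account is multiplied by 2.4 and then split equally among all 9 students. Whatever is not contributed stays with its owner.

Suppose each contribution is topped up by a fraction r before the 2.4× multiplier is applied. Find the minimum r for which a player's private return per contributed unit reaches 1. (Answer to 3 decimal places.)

2.750

With matching at rate r, one contributed unit becomes (1 + r) in the group account and returns 2.4 × (1 + r) / 9 to the contributor.
Setting this equal to 1: 1 + r = 9/2.4 = 3.7500.
So the minimum matching rate is r = 3.7500 − 1 = 2.750.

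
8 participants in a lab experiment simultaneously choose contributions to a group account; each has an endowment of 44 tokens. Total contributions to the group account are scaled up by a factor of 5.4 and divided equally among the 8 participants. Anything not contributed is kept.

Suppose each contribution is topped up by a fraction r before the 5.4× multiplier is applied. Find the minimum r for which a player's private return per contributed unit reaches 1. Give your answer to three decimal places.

With matching at rate r, one contributed unit becomes (1 + r) in the group account and returns 5.4 × (1 + r) / 8 to the contributor.
Setting this equal to 1: 1 + r = 8/5.4 = 1.4815.
So the minimum matching rate is r = 1.4815 − 1 = 0.481.

0.481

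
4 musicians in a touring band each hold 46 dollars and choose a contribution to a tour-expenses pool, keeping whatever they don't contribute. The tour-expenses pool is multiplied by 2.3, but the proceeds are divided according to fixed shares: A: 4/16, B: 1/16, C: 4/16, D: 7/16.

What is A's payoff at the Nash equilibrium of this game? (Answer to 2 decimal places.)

72.45 dollars

A player with share s gets back 2.3·s per unit contributed, so full contribution is dominant for anyone with s > 1/2.3 = 0.4348 and zero contribution is dominant for anyone below.
The only share above 0.4348 is D's 7/16, contributing 46; the remaining 3 contribute 0. Total contributed: 46.
A keeps 46 and receives 2.3 × 46 × 4/16 = 26.45 from the tour-expenses pool, for a payoff of 72.45.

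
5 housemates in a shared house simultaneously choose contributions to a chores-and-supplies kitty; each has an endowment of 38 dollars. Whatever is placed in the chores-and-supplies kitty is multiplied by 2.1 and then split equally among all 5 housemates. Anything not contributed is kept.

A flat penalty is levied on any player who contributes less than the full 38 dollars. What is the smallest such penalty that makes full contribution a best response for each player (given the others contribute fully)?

22.04 dollars

Given the others contribute fully, the best deviation is to contribute 0 (any partial contribution still incurs the fine and gives up units whose private return 0.4200 is below 1).
Deviating from 38 to 0 saves 38 dollars but forfeits the deviator's share of the drop in the chores-and-supplies kitty: 2.1/5 × 38 = 15.96.
So the deviation gain is 38 − 15.96 = 22.04, and the fine must be at least 22.04 dollars to wipe it out.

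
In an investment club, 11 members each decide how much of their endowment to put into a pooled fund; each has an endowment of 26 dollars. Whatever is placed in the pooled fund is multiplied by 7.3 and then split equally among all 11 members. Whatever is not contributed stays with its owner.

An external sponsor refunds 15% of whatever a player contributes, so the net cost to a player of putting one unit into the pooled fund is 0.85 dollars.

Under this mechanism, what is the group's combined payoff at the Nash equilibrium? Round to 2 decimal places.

The effective private return is (7.3/11) / 0.85 = 0.7807, which is still under 1, so the mechanism doesn't change anyone's dominant strategy: zero contribution.
Everyone keeps their endowment and the group total is 11 × 26 = 286.

286.00 dollars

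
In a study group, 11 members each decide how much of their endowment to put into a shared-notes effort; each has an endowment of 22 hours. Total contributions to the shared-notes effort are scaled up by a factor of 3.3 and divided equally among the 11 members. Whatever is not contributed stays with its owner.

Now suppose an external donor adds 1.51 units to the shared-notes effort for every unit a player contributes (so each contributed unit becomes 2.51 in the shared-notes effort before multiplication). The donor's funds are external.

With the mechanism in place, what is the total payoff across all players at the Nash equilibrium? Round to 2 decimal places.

242.00 hours

With the mechanism, a contributed unit returns 3.3 × 2.51 / 11 = 0.7530 per unit of net cost — still below 1 — so contributing 0 remains dominant for every player.
Everyone keeps their endowment and the group total is 11 × 22 = 242.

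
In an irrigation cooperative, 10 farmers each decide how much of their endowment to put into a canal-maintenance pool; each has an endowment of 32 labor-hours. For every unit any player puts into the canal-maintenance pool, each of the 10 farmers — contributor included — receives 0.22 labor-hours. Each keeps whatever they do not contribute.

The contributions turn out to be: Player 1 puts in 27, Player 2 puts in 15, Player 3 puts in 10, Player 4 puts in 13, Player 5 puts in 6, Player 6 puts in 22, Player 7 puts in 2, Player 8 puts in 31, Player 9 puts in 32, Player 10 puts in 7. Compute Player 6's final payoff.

46.30 labor-hours

Total contributed: 27 + 15 + 10 + 13 + 6 + 22 + 2 + 31 + 32 + 7 = 165.
Each receives 0.22 × 165 = 36.30 from the canal-maintenance pool.
Player 6 keeps 32 − 22 = 10, so Player 6's payoff is 10 + 36.30 = 46.30.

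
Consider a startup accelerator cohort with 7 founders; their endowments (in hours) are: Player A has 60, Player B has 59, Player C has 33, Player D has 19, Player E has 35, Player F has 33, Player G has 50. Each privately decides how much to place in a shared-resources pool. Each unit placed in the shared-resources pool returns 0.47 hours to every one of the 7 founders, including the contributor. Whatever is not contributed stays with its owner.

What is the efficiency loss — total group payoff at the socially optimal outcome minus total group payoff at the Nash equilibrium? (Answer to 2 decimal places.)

The private return per contributed unit is 0.47 < 1 for everyone, so the Nash equilibrium is zero contribution and the group total is Σ E_j = 60 + 59 + 33 + 19 + 35 + 33 + 50 = 289.
Each contributed unit returns 3.290 to the group, so the social optimum is full contribution by everyone: group total = 3.290 × 289 = 950.81.
Efficiency loss = (3.290 − 1) × 289 = 661.81.

661.81 hours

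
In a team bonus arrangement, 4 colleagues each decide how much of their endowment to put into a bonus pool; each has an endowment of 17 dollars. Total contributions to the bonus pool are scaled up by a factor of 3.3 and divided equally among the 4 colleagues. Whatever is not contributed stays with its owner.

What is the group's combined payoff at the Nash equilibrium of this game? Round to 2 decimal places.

Each contributed unit returns 3.3/4 = 0.8250 to its contributor — below 1 — so contributing 0 is dominant for every player. At the Nash equilibrium everyone keeps their 17, and the group total is 4 × 17 = 68.

68.00 dollars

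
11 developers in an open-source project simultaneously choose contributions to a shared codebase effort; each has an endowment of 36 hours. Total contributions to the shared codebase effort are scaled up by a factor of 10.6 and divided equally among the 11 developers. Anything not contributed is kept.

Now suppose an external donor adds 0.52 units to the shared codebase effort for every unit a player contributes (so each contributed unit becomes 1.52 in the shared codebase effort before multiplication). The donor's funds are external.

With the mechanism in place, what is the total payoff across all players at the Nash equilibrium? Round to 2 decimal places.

6380.35 hours

Under the mechanism each unit contributed yields 10.6 × 1.52 / 11 = 1.4647 back to its contributor per unit of net cost, which exceeds 1, making full contribution the dominant choice for everyone.
At the Nash equilibrium everyone contributes 36. Group total payoff = 10.6 × 1.52 × 396 = 6380.35.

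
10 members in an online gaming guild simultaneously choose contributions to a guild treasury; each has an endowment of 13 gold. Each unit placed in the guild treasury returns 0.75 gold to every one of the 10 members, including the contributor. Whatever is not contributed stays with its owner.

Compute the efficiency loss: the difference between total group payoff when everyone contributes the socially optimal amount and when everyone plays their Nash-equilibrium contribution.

The private return per contributed unit is 0.75 < 1, so contributing 0 is dominant for every player. At the Nash equilibrium everyone keeps their 13, and the group total is 10 × 13 = 130.
Each contributed unit returns 7.500 to the group as a whole (0.75 to each of 10 players), which exceeds 1, so the social optimum is full contribution: group total = 7.500 × 130 = 975.00.
Efficiency loss = 975.00 − 130 = 845.00.

845.00 gold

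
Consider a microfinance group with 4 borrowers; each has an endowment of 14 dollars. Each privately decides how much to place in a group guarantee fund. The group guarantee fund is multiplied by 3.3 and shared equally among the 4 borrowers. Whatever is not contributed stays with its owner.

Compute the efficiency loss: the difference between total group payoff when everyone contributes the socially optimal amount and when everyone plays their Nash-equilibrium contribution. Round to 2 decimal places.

Each contributed unit returns 3.3/4 = 0.8250 to its contributor — below 1 — so contributing 0 is dominant for every player. At the Nash equilibrium everyone keeps their 14, and the group total is 4 × 14 = 56.
Each contributed unit returns 3.300 to the group as a whole (0.8250 to each of 4 players), which exceeds 1, so the social optimum is full contribution: group total = 3.300 × 56 = 184.80.
Efficiency loss = 184.80 − 56 = 128.80.

128.80 dollars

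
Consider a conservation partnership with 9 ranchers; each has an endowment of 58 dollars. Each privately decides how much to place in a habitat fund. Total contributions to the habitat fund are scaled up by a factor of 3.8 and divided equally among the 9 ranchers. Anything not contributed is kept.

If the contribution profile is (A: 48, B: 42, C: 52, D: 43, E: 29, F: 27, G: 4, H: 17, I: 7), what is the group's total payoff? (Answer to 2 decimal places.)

Total contributed: 48 + 42 + 52 + 43 + 29 + 27 + 4 + 17 + 7 = 269; total kept: 9 × 58 − 269 = 253.
The habitat fund pays out 3.8 × 269 = 1022.20 in aggregate.
Group total = 253 + 1022.20 = 1275.20.

1275.20 dollars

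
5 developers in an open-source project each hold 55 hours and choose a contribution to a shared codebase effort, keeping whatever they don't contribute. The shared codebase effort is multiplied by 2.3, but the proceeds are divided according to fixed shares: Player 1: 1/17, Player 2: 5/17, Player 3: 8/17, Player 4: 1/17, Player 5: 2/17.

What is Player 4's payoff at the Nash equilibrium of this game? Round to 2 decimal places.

Each unit j contributes comes back to j as 2.3 × (j's share), so j prefers to contribute only if that share exceeds 1/2.3 = 0.4348; otherwise keeping the unit dominates.
The only share above 0.4348 is Player 3's 8/17, contributing 55; the remaining 4 contribute 0. Total contributed: 55.
Player 4 keeps 55 and receives 2.3 × 55 × 1/17 = 7.44 from the shared codebase effort, for a payoff of 62.44.

62.44 hours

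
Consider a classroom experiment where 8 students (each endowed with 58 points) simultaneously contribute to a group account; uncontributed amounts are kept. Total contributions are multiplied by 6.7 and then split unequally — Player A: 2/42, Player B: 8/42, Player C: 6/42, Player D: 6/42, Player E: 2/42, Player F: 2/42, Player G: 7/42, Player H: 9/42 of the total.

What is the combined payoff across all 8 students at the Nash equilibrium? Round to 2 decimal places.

For player j, contributing a unit is worthwhile iff 6.7 × (j's share) ≥ 1, i.e. iff j's share is at least 0.1493.
The shares above 0.1493 belong to Player B, Player G and Player H, contributing 58 each; the remaining 5 contribute 0. Total contributed: 174.
The group account pays out 6.7 × 174 = 1165.80 in total (split across the unequal shares, but the aggregate is all that matters for the group sum).
The 5 free-riders keep 58 each, adding 290. Group total = 290 + 1165.80 = 1455.80.

1455.80 points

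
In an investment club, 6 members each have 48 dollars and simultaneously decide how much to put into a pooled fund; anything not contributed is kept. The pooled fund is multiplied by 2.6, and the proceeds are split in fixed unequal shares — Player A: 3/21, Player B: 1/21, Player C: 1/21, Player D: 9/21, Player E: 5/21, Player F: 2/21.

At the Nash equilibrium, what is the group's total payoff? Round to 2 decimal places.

364.80 dollars

Each unit j contributes comes back to j as 2.6 × (j's share), so j prefers to contribute only if that share exceeds 1/2.6 = 0.3846; otherwise keeping the unit dominates.
Only Player D (9/21) clears that bar, contributing 48; the remaining 5 contribute 0. Total contributed: 48.
The pooled fund pays out 2.6 × 48 = 124.80 in total (split across the unequal shares, but the aggregate is all that matters for the group sum).
The 5 free-riders keep 48 each, adding 240. Group total = 240 + 124.80 = 364.80.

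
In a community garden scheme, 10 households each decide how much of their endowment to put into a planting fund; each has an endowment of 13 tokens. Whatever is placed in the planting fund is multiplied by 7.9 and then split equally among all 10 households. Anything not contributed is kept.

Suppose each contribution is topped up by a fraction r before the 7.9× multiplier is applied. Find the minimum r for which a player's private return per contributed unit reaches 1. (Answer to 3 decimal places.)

0.266

With matching at rate r, one contributed unit becomes (1 + r) in the planting fund and returns 7.9 × (1 + r) / 10 to the contributor.
Setting this equal to 1: 1 + r = 10/7.9 = 1.2658.
So the minimum matching rate is r = 1.2658 − 1 = 0.266.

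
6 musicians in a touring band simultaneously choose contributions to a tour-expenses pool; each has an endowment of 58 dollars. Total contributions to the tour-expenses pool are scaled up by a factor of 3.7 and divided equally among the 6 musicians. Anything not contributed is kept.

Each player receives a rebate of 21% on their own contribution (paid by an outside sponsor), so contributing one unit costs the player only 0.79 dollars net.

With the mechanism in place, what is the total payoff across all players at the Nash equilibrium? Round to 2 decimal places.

Even with the mechanism, each unit contributed returns only (3.7/6) / 0.79 = 0.7806 per unit of net cost, so contributing nothing is still dominant.
Everyone keeps their endowment and the group total is 6 × 58 = 348.

348.00 dollars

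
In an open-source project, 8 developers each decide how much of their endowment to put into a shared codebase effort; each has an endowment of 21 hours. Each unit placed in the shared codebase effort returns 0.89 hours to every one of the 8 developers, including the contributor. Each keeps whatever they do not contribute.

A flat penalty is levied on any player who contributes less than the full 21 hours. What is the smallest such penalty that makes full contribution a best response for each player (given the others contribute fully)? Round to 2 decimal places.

2.31 hours

Given the others contribute fully, the best deviation is to contribute 0 (any partial contribution still incurs the fine and gives up units whose private return 0.89 is below 1).
Deviating from 21 to 0 saves 21 hours but forfeits the deviator's share of the drop in the shared codebase effort: 0.89 × 21 = 18.69.
So the deviation gain is 21 − 18.69 = 2.31, and the fine must be at least 2.31 hours to wipe it out.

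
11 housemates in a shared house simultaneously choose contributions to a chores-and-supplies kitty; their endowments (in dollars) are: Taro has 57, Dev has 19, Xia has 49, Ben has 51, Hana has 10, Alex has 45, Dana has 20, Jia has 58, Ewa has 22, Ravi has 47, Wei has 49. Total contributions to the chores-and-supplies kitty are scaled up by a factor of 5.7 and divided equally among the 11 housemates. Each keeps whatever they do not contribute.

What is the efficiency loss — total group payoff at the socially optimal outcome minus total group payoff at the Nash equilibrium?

The private return per contributed unit is 5.7/11 = 0.5182 < 1 for every player regardless of endowment, so the Nash equilibrium is zero contribution and the group total is Σ E_j = 57 + 19 + 49 + 51 + 10 + 45 + 20 + 58 + 22 + 47 + 49 = 427.
Each contributed unit returns 5.700 to the group, so the social optimum is full contribution by everyone: group total = 5.700 × 427 = 2433.90.
Efficiency loss = (5.700 − 1) × 427 = 2006.90.

2006.90 dollars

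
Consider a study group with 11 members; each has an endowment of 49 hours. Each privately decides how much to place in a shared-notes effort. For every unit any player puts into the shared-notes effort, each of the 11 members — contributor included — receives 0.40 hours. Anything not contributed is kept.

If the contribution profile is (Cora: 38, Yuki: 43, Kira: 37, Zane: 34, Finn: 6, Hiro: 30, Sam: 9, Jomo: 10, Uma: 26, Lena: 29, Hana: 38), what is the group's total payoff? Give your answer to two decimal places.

1559.00 hours

Total contributed: 38 + 43 + 37 + 34 + 6 + 30 + 9 + 10 + 26 + 29 + 38 = 300; total kept: 11 × 49 − 300 = 239.
The shared-notes effort pays out 0.40 × 11 × 300 = 1320.00 in aggregate.
Group total = 239 + 1320.00 = 1559.00.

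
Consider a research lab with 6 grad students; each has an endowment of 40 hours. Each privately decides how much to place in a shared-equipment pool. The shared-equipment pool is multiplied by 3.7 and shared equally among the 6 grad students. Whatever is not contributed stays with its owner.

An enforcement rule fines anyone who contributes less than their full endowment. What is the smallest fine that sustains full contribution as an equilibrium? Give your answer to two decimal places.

Given the others contribute fully, the best deviation is to contribute 0 (any partial contribution still incurs the fine and gives up units whose private return 0.6167 is below 1).
Deviating from 40 to 0 saves 40 hours but forfeits the deviator's share of the drop in the shared-equipment pool: 3.7/6 × 40 = 24.67.
So the deviation gain is 40 − 24.67 = 15.33, and the fine must be at least 15.33 hours to wipe it out.

15.33 hours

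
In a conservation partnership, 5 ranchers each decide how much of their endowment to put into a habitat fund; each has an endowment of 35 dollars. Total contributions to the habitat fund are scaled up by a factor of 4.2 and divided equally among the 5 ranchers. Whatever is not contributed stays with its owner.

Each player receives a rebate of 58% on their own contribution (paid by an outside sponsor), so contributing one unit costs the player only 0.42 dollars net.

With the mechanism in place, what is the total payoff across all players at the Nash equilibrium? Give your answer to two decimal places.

836.50 dollars

The effective private return per unit is now (4.2/5) / 0.42 = 2.0000 > 1, so every player's dominant strategy flips to full contribution.
So the Nash equilibrium is full contribution by all 5; the group earns 5 × (35 × 0.58 + 4.2 × 35) = 836.50.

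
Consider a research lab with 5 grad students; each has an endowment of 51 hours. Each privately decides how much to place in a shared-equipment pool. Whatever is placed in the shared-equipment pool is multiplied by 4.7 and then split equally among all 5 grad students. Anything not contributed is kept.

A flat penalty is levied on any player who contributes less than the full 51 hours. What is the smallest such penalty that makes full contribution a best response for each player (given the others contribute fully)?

3.06 hours

Given the others contribute fully, the best deviation is to contribute 0 (any partial contribution still incurs the fine and gives up units whose private return 0.9400 is below 1).
Deviating from 51 to 0 saves 51 hours but forfeits the deviator's share of the drop in the shared-equipment pool: 4.7/5 × 51 = 47.94.
So the deviation gain is 51 − 47.94 = 3.06, and the fine must be at least 3.06 hours to wipe it out.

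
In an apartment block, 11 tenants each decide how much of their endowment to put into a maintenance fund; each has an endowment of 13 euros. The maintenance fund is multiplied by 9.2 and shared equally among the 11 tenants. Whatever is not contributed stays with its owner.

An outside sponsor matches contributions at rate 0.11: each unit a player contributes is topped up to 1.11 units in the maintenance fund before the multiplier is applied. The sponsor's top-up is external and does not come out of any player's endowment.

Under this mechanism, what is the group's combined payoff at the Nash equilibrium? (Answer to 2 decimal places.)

143.00 euros

Even with the mechanism, each unit contributed returns only 9.2 × 1.11 / 11 = 0.9284 per unit of net cost, so contributing nothing is still dominant.
At the Nash equilibrium no one contributes; group total payoff = 11 × 13 = 143.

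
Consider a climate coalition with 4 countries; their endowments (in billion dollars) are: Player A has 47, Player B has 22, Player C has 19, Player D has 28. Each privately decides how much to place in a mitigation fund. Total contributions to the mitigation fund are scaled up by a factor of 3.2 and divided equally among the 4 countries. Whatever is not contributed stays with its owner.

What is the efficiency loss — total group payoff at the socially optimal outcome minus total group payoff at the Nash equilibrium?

The private return per contributed unit is 3.2/4 = 0.8000 < 1 for every player regardless of endowment, so the Nash equilibrium is zero contribution and the group total is Σ E_j = 47 + 22 + 19 + 28 = 116.
Each contributed unit returns 3.200 to the group, so the social optimum is full contribution by everyone: group total = 3.200 × 116 = 371.20.
Efficiency loss = (3.200 − 1) × 116 = 255.20.

255.20 billion dollars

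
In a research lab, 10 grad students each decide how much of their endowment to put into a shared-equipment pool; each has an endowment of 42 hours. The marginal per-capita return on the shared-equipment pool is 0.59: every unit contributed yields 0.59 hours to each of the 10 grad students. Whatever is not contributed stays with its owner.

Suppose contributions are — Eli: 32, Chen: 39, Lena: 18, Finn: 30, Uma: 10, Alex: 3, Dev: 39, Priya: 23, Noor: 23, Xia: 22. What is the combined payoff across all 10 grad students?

Total contributed: 32 + 39 + 18 + 30 + 10 + 3 + 39 + 23 + 23 + 22 = 239; total kept: 10 × 42 − 239 = 181.
The shared-equipment pool pays out 0.59 × 10 × 239 = 1410.10 in aggregate.
Group total = 181 + 1410.10 = 1591.10.

1591.10 hours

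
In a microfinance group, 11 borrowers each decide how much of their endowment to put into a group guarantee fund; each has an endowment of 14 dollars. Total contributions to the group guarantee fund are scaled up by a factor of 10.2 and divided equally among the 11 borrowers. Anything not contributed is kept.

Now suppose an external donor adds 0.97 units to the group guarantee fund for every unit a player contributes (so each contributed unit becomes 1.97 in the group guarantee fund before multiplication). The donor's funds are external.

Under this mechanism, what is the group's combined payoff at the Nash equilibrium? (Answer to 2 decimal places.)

Under the mechanism each unit contributed yields 10.2 × 1.97 / 11 = 1.8267 back to its contributor per unit of net cost, which exceeds 1, making full contribution the dominant choice for everyone.
At the Nash equilibrium everyone contributes 14. Group total payoff = 10.2 × 1.97 × 154 = 3094.48.

3094.48 dollars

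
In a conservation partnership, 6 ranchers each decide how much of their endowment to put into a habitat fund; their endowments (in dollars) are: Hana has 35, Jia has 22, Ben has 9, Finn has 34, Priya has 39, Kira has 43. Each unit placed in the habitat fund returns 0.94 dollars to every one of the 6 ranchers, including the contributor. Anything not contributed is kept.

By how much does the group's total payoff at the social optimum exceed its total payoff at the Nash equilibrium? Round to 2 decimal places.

844.48 dollars

The private return per contributed unit is 0.94 < 1 for everyone, so the Nash equilibrium is zero contribution and the group total is Σ E_j = 35 + 22 + 9 + 34 + 39 + 43 = 182.
Each contributed unit returns 5.640 to the group, so the social optimum is full contribution by everyone: group total = 5.640 × 182 = 1026.48.
Efficiency loss = (5.640 − 1) × 182 = 844.48.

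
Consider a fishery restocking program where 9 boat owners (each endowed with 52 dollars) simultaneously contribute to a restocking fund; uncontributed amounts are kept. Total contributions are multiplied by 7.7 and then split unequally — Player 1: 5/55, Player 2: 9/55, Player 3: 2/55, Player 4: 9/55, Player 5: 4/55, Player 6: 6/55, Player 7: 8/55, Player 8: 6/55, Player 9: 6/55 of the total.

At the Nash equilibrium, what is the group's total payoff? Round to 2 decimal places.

1513.20 dollars

A player with share s gets back 7.7·s per unit contributed, so full contribution is dominant for anyone with s > 1/7.7 = 0.1299 and zero contribution is dominant for anyone below.
The shares above 0.1299 belong to Player 2, Player 4 and Player 7, contributing 52 each; the remaining 6 contribute 0. Total contributed: 156.
The restocking fund pays out 7.7 × 156 = 1201.20 in total (split across the unequal shares, but the aggregate is all that matters for the group sum).
The 6 free-riders keep 52 each, adding 312. Group total = 312 + 1201.20 = 1513.20.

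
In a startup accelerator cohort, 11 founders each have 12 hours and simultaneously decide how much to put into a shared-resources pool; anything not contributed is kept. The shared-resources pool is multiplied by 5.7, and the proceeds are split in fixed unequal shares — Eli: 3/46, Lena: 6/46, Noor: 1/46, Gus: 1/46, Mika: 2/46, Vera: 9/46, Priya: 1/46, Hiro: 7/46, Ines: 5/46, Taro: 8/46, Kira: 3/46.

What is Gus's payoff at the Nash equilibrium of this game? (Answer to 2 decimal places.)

13.49 hours

Player j's private return per contributed unit is 5.7 × (j's share). Contributing is weakly dominant for j when that share is at least 1/5.7 = 0.1754, and contributing 0 is dominant otherwise.
The only share above 0.1754 is Vera's 9/46, contributing 12; the remaining 10 contribute 0. Total contributed: 12.
Gus keeps 12 and receives 5.7 × 12 × 1/46 = 1.49 from the shared-resources pool, for a payoff of 13.49.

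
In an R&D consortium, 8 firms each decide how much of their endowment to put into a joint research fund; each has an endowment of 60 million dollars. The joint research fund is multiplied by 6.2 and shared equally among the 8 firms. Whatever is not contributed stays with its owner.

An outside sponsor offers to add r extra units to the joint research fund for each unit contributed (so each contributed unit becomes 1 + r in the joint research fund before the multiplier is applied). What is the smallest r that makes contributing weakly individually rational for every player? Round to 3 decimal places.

0.290

With matching at rate r, one contributed unit becomes (1 + r) in the joint research fund and returns 6.2 × (1 + r) / 8 to the contributor.
Setting this equal to 1: 1 + r = 8/6.2 = 1.2903.
So the minimum matching rate is r = 1.2903 − 1 = 0.290.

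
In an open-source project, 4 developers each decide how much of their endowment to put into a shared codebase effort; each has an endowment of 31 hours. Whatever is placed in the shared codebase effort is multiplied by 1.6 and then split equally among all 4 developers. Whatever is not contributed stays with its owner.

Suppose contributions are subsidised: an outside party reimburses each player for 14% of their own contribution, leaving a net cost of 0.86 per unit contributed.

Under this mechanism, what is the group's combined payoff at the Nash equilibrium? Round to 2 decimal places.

124.00 hours

With the mechanism, a contributed unit returns (1.6/4) / 0.86 = 0.4651 per unit of net cost — still below 1 — so contributing 0 remains dominant for every player.
Everyone keeps their endowment and the group total is 4 × 31 = 124.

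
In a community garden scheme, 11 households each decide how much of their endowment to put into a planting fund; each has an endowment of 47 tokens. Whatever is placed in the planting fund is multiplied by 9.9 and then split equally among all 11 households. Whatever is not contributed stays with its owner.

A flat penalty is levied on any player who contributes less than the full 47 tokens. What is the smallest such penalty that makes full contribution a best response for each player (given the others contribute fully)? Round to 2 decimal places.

4.70 tokens

Given the others contribute fully, the best deviation is to contribute 0 (any partial contribution still incurs the fine and gives up units whose private return 0.9000 is below 1).
Deviating from 47 to 0 saves 47 tokens but forfeits the deviator's share of the drop in the planting fund: 9.9/11 × 47 = 42.30.
So the deviation gain is 47 − 42.30 = 4.70, and the fine must be at least 4.70 tokens to wipe it out.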